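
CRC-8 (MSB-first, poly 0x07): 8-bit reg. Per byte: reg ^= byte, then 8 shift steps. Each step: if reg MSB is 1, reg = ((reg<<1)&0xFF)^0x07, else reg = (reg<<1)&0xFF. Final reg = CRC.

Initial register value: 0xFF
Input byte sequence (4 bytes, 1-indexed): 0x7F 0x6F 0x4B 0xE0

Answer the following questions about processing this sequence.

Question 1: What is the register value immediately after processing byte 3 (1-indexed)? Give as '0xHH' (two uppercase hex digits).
After byte 1 (0x7F): reg=0x89
After byte 2 (0x6F): reg=0xBC
After byte 3 (0x4B): reg=0xCB

Answer: 0xCB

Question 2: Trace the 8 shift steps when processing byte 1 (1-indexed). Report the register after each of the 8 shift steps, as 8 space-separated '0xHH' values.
Answer: 0x07 0x0E 0x1C 0x38 0x70 0xE0 0xC7 0x89

Derivation:
Register before byte 1: 0xFF
After XOR with byte 0x7F: 0x80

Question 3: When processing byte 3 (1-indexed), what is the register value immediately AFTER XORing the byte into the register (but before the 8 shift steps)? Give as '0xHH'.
Answer: 0xF7

Derivation:
Register before byte 3: 0xBC
Byte 3: 0x4B
0xBC XOR 0x4B = 0xF7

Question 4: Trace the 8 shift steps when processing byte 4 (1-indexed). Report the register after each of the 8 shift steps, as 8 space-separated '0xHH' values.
After byte 1 (0x7F): reg=0x89
After byte 2 (0x6F): reg=0xBC
After byte 3 (0x4B): reg=0xCB
Register before byte 4: 0xCB
After XOR with byte 0xE0: 0x2B

Answer: 0x56 0xAC 0x5F 0xBE 0x7B 0xF6 0xEB 0xD1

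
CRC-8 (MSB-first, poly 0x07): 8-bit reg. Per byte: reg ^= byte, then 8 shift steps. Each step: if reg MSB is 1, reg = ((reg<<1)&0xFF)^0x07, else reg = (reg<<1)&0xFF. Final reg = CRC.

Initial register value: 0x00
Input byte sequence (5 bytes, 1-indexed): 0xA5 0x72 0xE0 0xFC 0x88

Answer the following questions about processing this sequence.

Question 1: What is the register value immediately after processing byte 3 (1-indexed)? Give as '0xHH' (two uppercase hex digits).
Answer: 0xAE

Derivation:
After byte 1 (0xA5): reg=0x72
After byte 2 (0x72): reg=0x00
After byte 3 (0xE0): reg=0xAE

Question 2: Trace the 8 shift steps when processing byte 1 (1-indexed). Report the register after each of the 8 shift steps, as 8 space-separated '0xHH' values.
Register before byte 1: 0x00
After XOR with byte 0xA5: 0xA5

Answer: 0x4D 0x9A 0x33 0x66 0xCC 0x9F 0x39 0x72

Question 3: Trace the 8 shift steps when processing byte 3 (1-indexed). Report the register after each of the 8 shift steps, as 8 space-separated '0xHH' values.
Answer: 0xC7 0x89 0x15 0x2A 0x54 0xA8 0x57 0xAE

Derivation:
After byte 1 (0xA5): reg=0x72
After byte 2 (0x72): reg=0x00
Register before byte 3: 0x00
After XOR with byte 0xE0: 0xE0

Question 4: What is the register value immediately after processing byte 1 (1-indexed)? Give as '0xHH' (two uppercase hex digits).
Answer: 0x72

Derivation:
After byte 1 (0xA5): reg=0x72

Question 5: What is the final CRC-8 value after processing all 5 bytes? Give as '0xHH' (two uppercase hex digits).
After byte 1 (0xA5): reg=0x72
After byte 2 (0x72): reg=0x00
After byte 3 (0xE0): reg=0xAE
After byte 4 (0xFC): reg=0xB9
After byte 5 (0x88): reg=0x97

Answer: 0x97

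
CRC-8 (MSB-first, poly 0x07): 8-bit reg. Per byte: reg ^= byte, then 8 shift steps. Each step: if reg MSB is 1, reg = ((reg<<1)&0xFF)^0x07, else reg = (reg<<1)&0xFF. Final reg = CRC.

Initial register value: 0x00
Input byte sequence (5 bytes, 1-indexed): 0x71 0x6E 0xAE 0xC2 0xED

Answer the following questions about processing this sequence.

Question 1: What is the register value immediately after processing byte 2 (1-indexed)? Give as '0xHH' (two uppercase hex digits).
Answer: 0xBA

Derivation:
After byte 1 (0x71): reg=0x50
After byte 2 (0x6E): reg=0xBA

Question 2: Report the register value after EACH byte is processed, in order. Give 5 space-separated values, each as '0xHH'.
0x50 0xBA 0x6C 0x43 0x43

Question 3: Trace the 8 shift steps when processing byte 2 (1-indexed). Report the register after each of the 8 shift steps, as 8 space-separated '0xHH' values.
After byte 1 (0x71): reg=0x50
Register before byte 2: 0x50
After XOR with byte 0x6E: 0x3E

Answer: 0x7C 0xF8 0xF7 0xE9 0xD5 0xAD 0x5D 0xBA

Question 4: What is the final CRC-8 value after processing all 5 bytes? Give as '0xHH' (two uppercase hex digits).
Answer: 0x43

Derivation:
After byte 1 (0x71): reg=0x50
After byte 2 (0x6E): reg=0xBA
After byte 3 (0xAE): reg=0x6C
After byte 4 (0xC2): reg=0x43
After byte 5 (0xED): reg=0x43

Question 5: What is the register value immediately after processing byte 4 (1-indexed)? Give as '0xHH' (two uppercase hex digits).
Answer: 0x43

Derivation:
After byte 1 (0x71): reg=0x50
After byte 2 (0x6E): reg=0xBA
After byte 3 (0xAE): reg=0x6C
After byte 4 (0xC2): reg=0x43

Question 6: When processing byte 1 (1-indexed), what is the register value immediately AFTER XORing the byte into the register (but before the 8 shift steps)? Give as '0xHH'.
Answer: 0x71

Derivation:
Register before byte 1: 0x00
Byte 1: 0x71
0x00 XOR 0x71 = 0x71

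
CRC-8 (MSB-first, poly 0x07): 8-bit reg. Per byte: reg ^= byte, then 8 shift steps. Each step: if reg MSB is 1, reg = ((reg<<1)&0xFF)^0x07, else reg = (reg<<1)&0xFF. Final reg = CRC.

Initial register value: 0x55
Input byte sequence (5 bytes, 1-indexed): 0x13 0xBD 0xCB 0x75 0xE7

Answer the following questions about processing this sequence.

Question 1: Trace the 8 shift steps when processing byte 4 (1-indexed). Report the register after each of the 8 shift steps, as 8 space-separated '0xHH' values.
Answer: 0xAE 0x5B 0xB6 0x6B 0xD6 0xAB 0x51 0xA2

Derivation:
After byte 1 (0x13): reg=0xD5
After byte 2 (0xBD): reg=0x1F
After byte 3 (0xCB): reg=0x22
Register before byte 4: 0x22
After XOR with byte 0x75: 0x57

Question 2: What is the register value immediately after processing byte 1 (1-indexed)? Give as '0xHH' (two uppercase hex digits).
Answer: 0xD5

Derivation:
After byte 1 (0x13): reg=0xD5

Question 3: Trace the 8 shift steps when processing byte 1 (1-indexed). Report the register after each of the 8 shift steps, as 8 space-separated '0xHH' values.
Register before byte 1: 0x55
After XOR with byte 0x13: 0x46

Answer: 0x8C 0x1F 0x3E 0x7C 0xF8 0xF7 0xE9 0xD5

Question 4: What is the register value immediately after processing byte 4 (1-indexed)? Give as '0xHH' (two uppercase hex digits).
After byte 1 (0x13): reg=0xD5
After byte 2 (0xBD): reg=0x1F
After byte 3 (0xCB): reg=0x22
After byte 4 (0x75): reg=0xA2

Answer: 0xA2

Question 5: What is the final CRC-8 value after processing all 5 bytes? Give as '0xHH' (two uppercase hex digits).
Answer: 0xDC

Derivation:
After byte 1 (0x13): reg=0xD5
After byte 2 (0xBD): reg=0x1F
After byte 3 (0xCB): reg=0x22
After byte 4 (0x75): reg=0xA2
After byte 5 (0xE7): reg=0xDC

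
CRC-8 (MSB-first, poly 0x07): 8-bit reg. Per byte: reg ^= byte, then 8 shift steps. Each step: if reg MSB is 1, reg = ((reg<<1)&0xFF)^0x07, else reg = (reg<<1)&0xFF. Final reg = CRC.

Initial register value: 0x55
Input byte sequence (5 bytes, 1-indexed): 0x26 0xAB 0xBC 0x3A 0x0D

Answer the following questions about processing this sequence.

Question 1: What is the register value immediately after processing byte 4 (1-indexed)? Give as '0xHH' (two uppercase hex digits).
After byte 1 (0x26): reg=0x5E
After byte 2 (0xAB): reg=0xC5
After byte 3 (0xBC): reg=0x68
After byte 4 (0x3A): reg=0xB9

Answer: 0xB9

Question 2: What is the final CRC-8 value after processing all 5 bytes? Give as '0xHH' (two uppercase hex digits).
After byte 1 (0x26): reg=0x5E
After byte 2 (0xAB): reg=0xC5
After byte 3 (0xBC): reg=0x68
After byte 4 (0x3A): reg=0xB9
After byte 5 (0x0D): reg=0x05

Answer: 0x05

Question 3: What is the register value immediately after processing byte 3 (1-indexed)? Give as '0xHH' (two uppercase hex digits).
After byte 1 (0x26): reg=0x5E
After byte 2 (0xAB): reg=0xC5
After byte 3 (0xBC): reg=0x68

Answer: 0x68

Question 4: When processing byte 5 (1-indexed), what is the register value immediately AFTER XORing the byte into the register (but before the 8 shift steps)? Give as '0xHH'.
Register before byte 5: 0xB9
Byte 5: 0x0D
0xB9 XOR 0x0D = 0xB4

Answer: 0xB4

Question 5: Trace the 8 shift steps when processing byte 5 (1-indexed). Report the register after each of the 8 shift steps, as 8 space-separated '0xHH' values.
After byte 1 (0x26): reg=0x5E
After byte 2 (0xAB): reg=0xC5
After byte 3 (0xBC): reg=0x68
After byte 4 (0x3A): reg=0xB9
Register before byte 5: 0xB9
After XOR with byte 0x0D: 0xB4

Answer: 0x6F 0xDE 0xBB 0x71 0xE2 0xC3 0x81 0x05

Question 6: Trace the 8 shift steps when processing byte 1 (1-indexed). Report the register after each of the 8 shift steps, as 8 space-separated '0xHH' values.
Register before byte 1: 0x55
After XOR with byte 0x26: 0x73

Answer: 0xE6 0xCB 0x91 0x25 0x4A 0x94 0x2F 0x5E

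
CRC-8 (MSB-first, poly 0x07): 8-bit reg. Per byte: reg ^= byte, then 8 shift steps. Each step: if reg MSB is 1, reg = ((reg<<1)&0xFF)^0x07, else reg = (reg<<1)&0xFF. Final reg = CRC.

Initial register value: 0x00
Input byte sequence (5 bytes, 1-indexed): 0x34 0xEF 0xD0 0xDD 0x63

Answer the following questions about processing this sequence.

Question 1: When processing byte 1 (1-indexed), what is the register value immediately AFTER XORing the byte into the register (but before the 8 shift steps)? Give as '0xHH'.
Register before byte 1: 0x00
Byte 1: 0x34
0x00 XOR 0x34 = 0x34

Answer: 0x34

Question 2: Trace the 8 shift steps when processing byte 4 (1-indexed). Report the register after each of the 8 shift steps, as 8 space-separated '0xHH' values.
Answer: 0x52 0xA4 0x4F 0x9E 0x3B 0x76 0xEC 0xDF

Derivation:
After byte 1 (0x34): reg=0x8C
After byte 2 (0xEF): reg=0x2E
After byte 3 (0xD0): reg=0xF4
Register before byte 4: 0xF4
After XOR with byte 0xDD: 0x29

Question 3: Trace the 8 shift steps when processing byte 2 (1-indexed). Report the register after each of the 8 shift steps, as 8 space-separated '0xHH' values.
Answer: 0xC6 0x8B 0x11 0x22 0x44 0x88 0x17 0x2E

Derivation:
After byte 1 (0x34): reg=0x8C
Register before byte 2: 0x8C
After XOR with byte 0xEF: 0x63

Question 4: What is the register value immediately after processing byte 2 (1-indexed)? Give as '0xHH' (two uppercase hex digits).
After byte 1 (0x34): reg=0x8C
After byte 2 (0xEF): reg=0x2E

Answer: 0x2E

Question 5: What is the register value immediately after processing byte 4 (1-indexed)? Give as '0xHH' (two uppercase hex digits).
After byte 1 (0x34): reg=0x8C
After byte 2 (0xEF): reg=0x2E
After byte 3 (0xD0): reg=0xF4
After byte 4 (0xDD): reg=0xDF

Answer: 0xDF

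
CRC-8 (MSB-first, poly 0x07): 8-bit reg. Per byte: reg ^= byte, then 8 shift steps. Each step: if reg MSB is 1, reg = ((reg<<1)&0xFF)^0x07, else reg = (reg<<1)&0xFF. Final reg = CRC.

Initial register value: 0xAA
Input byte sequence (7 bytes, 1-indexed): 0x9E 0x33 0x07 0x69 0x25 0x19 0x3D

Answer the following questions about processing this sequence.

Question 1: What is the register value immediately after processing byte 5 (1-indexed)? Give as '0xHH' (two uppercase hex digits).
After byte 1 (0x9E): reg=0x8C
After byte 2 (0x33): reg=0x34
After byte 3 (0x07): reg=0x99
After byte 4 (0x69): reg=0xDE
After byte 5 (0x25): reg=0xEF

Answer: 0xEF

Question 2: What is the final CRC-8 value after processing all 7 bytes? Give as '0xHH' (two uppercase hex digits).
Answer: 0xD9

Derivation:
After byte 1 (0x9E): reg=0x8C
After byte 2 (0x33): reg=0x34
After byte 3 (0x07): reg=0x99
After byte 4 (0x69): reg=0xDE
After byte 5 (0x25): reg=0xEF
After byte 6 (0x19): reg=0xCC
After byte 7 (0x3D): reg=0xD9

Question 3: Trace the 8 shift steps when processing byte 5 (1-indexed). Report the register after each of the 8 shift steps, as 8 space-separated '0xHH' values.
After byte 1 (0x9E): reg=0x8C
After byte 2 (0x33): reg=0x34
After byte 3 (0x07): reg=0x99
After byte 4 (0x69): reg=0xDE
Register before byte 5: 0xDE
After XOR with byte 0x25: 0xFB

Answer: 0xF1 0xE5 0xCD 0x9D 0x3D 0x7A 0xF4 0xEF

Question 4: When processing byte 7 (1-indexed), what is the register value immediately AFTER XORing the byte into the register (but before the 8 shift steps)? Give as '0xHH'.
Register before byte 7: 0xCC
Byte 7: 0x3D
0xCC XOR 0x3D = 0xF1

Answer: 0xF1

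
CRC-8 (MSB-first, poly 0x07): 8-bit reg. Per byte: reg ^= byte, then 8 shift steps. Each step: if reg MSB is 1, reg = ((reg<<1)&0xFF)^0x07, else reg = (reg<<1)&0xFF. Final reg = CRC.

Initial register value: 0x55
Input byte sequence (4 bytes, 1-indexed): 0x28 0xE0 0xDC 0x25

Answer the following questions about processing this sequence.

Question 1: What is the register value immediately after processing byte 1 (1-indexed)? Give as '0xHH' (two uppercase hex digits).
Answer: 0x74

Derivation:
After byte 1 (0x28): reg=0x74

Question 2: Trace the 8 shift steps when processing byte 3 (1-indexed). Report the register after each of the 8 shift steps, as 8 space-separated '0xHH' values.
After byte 1 (0x28): reg=0x74
After byte 2 (0xE0): reg=0xE5
Register before byte 3: 0xE5
After XOR with byte 0xDC: 0x39

Answer: 0x72 0xE4 0xCF 0x99 0x35 0x6A 0xD4 0xAF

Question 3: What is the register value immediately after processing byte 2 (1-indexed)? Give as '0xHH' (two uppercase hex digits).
Answer: 0xE5

Derivation:
After byte 1 (0x28): reg=0x74
After byte 2 (0xE0): reg=0xE5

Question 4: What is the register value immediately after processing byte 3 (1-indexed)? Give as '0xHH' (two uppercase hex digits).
After byte 1 (0x28): reg=0x74
After byte 2 (0xE0): reg=0xE5
After byte 3 (0xDC): reg=0xAF

Answer: 0xAF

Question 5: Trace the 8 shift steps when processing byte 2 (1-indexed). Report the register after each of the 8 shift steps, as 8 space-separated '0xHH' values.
Answer: 0x2F 0x5E 0xBC 0x7F 0xFE 0xFB 0xF1 0xE5

Derivation:
After byte 1 (0x28): reg=0x74
Register before byte 2: 0x74
After XOR with byte 0xE0: 0x94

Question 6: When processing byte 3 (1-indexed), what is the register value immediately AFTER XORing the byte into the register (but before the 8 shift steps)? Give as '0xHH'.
Answer: 0x39

Derivation:
Register before byte 3: 0xE5
Byte 3: 0xDC
0xE5 XOR 0xDC = 0x39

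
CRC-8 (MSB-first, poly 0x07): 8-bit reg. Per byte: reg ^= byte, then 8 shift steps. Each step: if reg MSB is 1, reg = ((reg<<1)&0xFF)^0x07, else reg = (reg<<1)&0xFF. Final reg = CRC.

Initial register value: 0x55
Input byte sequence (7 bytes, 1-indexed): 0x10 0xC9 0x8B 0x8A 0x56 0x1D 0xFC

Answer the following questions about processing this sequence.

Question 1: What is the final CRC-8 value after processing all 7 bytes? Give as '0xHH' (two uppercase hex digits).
Answer: 0x8B

Derivation:
After byte 1 (0x10): reg=0xDC
After byte 2 (0xC9): reg=0x6B
After byte 3 (0x8B): reg=0xAE
After byte 4 (0x8A): reg=0xFC
After byte 5 (0x56): reg=0x5F
After byte 6 (0x1D): reg=0xC9
After byte 7 (0xFC): reg=0x8B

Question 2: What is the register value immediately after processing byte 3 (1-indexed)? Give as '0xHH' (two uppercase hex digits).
After byte 1 (0x10): reg=0xDC
After byte 2 (0xC9): reg=0x6B
After byte 3 (0x8B): reg=0xAE

Answer: 0xAE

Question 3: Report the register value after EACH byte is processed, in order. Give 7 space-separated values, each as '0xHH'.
0xDC 0x6B 0xAE 0xFC 0x5F 0xC9 0x8B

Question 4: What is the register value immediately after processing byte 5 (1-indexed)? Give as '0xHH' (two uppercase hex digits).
Answer: 0x5F

Derivation:
After byte 1 (0x10): reg=0xDC
After byte 2 (0xC9): reg=0x6B
After byte 3 (0x8B): reg=0xAE
After byte 4 (0x8A): reg=0xFC
After byte 5 (0x56): reg=0x5F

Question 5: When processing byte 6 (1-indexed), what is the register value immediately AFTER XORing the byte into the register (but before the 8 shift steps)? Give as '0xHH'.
Answer: 0x42

Derivation:
Register before byte 6: 0x5F
Byte 6: 0x1D
0x5F XOR 0x1D = 0x42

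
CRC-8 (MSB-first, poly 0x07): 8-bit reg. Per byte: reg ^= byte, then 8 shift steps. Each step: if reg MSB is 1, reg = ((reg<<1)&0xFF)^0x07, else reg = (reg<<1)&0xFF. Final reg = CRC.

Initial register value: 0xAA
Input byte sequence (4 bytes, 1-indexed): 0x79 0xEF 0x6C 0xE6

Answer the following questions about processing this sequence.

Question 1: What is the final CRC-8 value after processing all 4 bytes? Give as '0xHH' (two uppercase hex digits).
After byte 1 (0x79): reg=0x37
After byte 2 (0xEF): reg=0x06
After byte 3 (0x6C): reg=0x11
After byte 4 (0xE6): reg=0xCB

Answer: 0xCB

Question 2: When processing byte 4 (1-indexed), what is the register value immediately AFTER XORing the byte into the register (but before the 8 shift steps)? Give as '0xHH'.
Register before byte 4: 0x11
Byte 4: 0xE6
0x11 XOR 0xE6 = 0xF7

Answer: 0xF7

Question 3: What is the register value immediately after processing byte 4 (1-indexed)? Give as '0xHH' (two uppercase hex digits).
Answer: 0xCB

Derivation:
After byte 1 (0x79): reg=0x37
After byte 2 (0xEF): reg=0x06
After byte 3 (0x6C): reg=0x11
After byte 4 (0xE6): reg=0xCB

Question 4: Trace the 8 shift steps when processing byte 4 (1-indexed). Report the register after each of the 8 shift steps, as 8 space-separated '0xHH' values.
After byte 1 (0x79): reg=0x37
After byte 2 (0xEF): reg=0x06
After byte 3 (0x6C): reg=0x11
Register before byte 4: 0x11
After XOR with byte 0xE6: 0xF7

Answer: 0xE9 0xD5 0xAD 0x5D 0xBA 0x73 0xE6 0xCB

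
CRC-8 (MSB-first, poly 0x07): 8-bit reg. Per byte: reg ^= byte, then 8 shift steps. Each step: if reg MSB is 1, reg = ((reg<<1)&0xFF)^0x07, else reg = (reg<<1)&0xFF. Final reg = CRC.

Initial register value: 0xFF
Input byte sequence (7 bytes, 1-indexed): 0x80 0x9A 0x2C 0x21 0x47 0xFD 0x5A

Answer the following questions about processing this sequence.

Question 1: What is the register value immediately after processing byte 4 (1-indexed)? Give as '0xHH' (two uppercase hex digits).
After byte 1 (0x80): reg=0x7A
After byte 2 (0x9A): reg=0xAE
After byte 3 (0x2C): reg=0x87
After byte 4 (0x21): reg=0x7B

Answer: 0x7B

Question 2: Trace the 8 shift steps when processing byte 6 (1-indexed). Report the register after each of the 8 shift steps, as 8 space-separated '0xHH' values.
After byte 1 (0x80): reg=0x7A
After byte 2 (0x9A): reg=0xAE
After byte 3 (0x2C): reg=0x87
After byte 4 (0x21): reg=0x7B
After byte 5 (0x47): reg=0xB4
Register before byte 6: 0xB4
After XOR with byte 0xFD: 0x49

Answer: 0x92 0x23 0x46 0x8C 0x1F 0x3E 0x7C 0xF8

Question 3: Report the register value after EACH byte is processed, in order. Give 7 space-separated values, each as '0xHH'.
0x7A 0xAE 0x87 0x7B 0xB4 0xF8 0x67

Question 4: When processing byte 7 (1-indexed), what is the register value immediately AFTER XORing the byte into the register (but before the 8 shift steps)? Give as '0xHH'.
Register before byte 7: 0xF8
Byte 7: 0x5A
0xF8 XOR 0x5A = 0xA2

Answer: 0xA2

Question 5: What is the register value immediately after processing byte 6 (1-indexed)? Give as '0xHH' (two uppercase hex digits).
Answer: 0xF8

Derivation:
After byte 1 (0x80): reg=0x7A
After byte 2 (0x9A): reg=0xAE
After byte 3 (0x2C): reg=0x87
After byte 4 (0x21): reg=0x7B
After byte 5 (0x47): reg=0xB4
After byte 6 (0xFD): reg=0xF8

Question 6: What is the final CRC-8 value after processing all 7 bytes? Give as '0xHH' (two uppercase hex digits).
After byte 1 (0x80): reg=0x7A
After byte 2 (0x9A): reg=0xAE
After byte 3 (0x2C): reg=0x87
After byte 4 (0x21): reg=0x7B
After byte 5 (0x47): reg=0xB4
After byte 6 (0xFD): reg=0xF8
After byte 7 (0x5A): reg=0x67

Answer: 0x67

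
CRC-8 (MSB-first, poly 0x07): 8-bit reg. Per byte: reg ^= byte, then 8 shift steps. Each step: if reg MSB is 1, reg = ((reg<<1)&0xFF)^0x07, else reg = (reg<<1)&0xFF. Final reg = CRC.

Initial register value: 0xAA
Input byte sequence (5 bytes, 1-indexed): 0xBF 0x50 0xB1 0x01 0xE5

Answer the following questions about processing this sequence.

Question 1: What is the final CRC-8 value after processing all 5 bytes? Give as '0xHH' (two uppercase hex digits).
Answer: 0x02

Derivation:
After byte 1 (0xBF): reg=0x6B
After byte 2 (0x50): reg=0xA1
After byte 3 (0xB1): reg=0x70
After byte 4 (0x01): reg=0x50
After byte 5 (0xE5): reg=0x02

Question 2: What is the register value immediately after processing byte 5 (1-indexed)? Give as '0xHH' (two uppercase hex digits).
Answer: 0x02

Derivation:
After byte 1 (0xBF): reg=0x6B
After byte 2 (0x50): reg=0xA1
After byte 3 (0xB1): reg=0x70
After byte 4 (0x01): reg=0x50
After byte 5 (0xE5): reg=0x02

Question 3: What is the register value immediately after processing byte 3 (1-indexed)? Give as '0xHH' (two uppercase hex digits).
Answer: 0x70

Derivation:
After byte 1 (0xBF): reg=0x6B
After byte 2 (0x50): reg=0xA1
After byte 3 (0xB1): reg=0x70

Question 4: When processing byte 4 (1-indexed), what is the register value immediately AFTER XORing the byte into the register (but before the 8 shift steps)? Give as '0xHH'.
Register before byte 4: 0x70
Byte 4: 0x01
0x70 XOR 0x01 = 0x71

Answer: 0x71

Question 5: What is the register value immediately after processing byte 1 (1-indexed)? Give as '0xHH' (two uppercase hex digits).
After byte 1 (0xBF): reg=0x6B

Answer: 0x6B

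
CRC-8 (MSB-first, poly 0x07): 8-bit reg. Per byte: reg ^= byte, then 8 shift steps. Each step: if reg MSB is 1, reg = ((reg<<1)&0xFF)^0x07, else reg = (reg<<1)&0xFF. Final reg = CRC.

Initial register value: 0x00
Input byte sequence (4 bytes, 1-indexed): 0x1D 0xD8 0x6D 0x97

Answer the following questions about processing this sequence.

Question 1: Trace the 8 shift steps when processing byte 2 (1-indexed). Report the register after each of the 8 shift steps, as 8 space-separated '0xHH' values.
Answer: 0x11 0x22 0x44 0x88 0x17 0x2E 0x5C 0xB8

Derivation:
After byte 1 (0x1D): reg=0x53
Register before byte 2: 0x53
After XOR with byte 0xD8: 0x8B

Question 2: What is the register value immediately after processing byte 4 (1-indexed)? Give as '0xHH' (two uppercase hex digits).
Answer: 0x17

Derivation:
After byte 1 (0x1D): reg=0x53
After byte 2 (0xD8): reg=0xB8
After byte 3 (0x6D): reg=0x25
After byte 4 (0x97): reg=0x17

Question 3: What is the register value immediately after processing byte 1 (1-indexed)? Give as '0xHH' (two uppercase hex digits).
Answer: 0x53

Derivation:
After byte 1 (0x1D): reg=0x53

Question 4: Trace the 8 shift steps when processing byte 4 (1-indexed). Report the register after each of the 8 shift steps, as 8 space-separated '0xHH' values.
After byte 1 (0x1D): reg=0x53
After byte 2 (0xD8): reg=0xB8
After byte 3 (0x6D): reg=0x25
Register before byte 4: 0x25
After XOR with byte 0x97: 0xB2

Answer: 0x63 0xC6 0x8B 0x11 0x22 0x44 0x88 0x17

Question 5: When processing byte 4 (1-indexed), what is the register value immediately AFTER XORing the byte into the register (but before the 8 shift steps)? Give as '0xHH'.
Register before byte 4: 0x25
Byte 4: 0x97
0x25 XOR 0x97 = 0xB2

Answer: 0xB2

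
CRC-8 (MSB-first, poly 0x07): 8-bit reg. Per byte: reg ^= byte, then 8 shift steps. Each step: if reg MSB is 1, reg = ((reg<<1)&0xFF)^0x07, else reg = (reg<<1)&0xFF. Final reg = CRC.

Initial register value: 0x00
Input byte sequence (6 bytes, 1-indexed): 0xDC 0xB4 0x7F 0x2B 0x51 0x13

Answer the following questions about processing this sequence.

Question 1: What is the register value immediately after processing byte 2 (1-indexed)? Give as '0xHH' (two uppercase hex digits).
After byte 1 (0xDC): reg=0x1A
After byte 2 (0xB4): reg=0x43

Answer: 0x43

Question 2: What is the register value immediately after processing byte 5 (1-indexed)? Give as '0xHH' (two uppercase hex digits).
After byte 1 (0xDC): reg=0x1A
After byte 2 (0xB4): reg=0x43
After byte 3 (0x7F): reg=0xB4
After byte 4 (0x2B): reg=0xD4
After byte 5 (0x51): reg=0x92

Answer: 0x92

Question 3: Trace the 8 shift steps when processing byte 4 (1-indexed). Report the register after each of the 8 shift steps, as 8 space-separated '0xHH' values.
Answer: 0x39 0x72 0xE4 0xCF 0x99 0x35 0x6A 0xD4

Derivation:
After byte 1 (0xDC): reg=0x1A
After byte 2 (0xB4): reg=0x43
After byte 3 (0x7F): reg=0xB4
Register before byte 4: 0xB4
After XOR with byte 0x2B: 0x9F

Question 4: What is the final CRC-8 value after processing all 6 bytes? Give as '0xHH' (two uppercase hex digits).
After byte 1 (0xDC): reg=0x1A
After byte 2 (0xB4): reg=0x43
After byte 3 (0x7F): reg=0xB4
After byte 4 (0x2B): reg=0xD4
After byte 5 (0x51): reg=0x92
After byte 6 (0x13): reg=0x8E

Answer: 0x8E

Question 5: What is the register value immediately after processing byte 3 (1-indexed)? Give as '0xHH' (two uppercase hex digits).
Answer: 0xB4

Derivation:
After byte 1 (0xDC): reg=0x1A
After byte 2 (0xB4): reg=0x43
After byte 3 (0x7F): reg=0xB4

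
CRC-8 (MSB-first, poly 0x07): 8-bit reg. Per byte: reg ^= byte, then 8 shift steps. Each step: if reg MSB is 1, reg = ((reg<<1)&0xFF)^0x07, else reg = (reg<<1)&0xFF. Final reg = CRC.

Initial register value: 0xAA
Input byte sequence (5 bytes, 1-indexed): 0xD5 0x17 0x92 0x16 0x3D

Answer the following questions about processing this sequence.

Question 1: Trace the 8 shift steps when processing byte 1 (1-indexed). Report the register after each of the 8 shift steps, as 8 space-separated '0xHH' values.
Answer: 0xFE 0xFB 0xF1 0xE5 0xCD 0x9D 0x3D 0x7A

Derivation:
Register before byte 1: 0xAA
After XOR with byte 0xD5: 0x7F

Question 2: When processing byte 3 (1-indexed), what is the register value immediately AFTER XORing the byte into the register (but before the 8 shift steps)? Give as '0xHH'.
Answer: 0x96

Derivation:
Register before byte 3: 0x04
Byte 3: 0x92
0x04 XOR 0x92 = 0x96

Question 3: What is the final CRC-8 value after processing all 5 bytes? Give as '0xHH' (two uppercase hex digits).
After byte 1 (0xD5): reg=0x7A
After byte 2 (0x17): reg=0x04
After byte 3 (0x92): reg=0xEB
After byte 4 (0x16): reg=0xFD
After byte 5 (0x3D): reg=0x4E

Answer: 0x4E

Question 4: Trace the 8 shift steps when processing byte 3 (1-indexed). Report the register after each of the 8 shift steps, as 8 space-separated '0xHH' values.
After byte 1 (0xD5): reg=0x7A
After byte 2 (0x17): reg=0x04
Register before byte 3: 0x04
After XOR with byte 0x92: 0x96

Answer: 0x2B 0x56 0xAC 0x5F 0xBE 0x7B 0xF6 0xEB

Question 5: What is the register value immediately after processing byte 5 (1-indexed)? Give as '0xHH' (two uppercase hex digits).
Answer: 0x4E

Derivation:
After byte 1 (0xD5): reg=0x7A
After byte 2 (0x17): reg=0x04
After byte 3 (0x92): reg=0xEB
After byte 4 (0x16): reg=0xFD
After byte 5 (0x3D): reg=0x4E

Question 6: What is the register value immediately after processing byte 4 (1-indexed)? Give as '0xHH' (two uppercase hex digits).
Answer: 0xFD

Derivation:
After byte 1 (0xD5): reg=0x7A
After byte 2 (0x17): reg=0x04
After byte 3 (0x92): reg=0xEB
After byte 4 (0x16): reg=0xFD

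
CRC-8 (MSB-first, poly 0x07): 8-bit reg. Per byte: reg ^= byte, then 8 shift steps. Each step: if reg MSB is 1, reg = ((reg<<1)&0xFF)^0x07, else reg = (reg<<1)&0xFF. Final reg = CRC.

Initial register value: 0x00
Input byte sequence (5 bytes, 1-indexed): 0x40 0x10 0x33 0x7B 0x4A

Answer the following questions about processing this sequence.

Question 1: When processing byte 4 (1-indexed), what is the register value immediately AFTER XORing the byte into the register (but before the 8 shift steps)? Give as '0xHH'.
Answer: 0x33

Derivation:
Register before byte 4: 0x48
Byte 4: 0x7B
0x48 XOR 0x7B = 0x33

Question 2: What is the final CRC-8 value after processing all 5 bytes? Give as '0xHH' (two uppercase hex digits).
Answer: 0x37

Derivation:
After byte 1 (0x40): reg=0xC7
After byte 2 (0x10): reg=0x2B
After byte 3 (0x33): reg=0x48
After byte 4 (0x7B): reg=0x99
After byte 5 (0x4A): reg=0x37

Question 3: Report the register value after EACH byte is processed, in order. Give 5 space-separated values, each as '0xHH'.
0xC7 0x2B 0x48 0x99 0x37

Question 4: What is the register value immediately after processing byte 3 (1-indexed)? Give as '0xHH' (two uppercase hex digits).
Answer: 0x48

Derivation:
After byte 1 (0x40): reg=0xC7
After byte 2 (0x10): reg=0x2B
After byte 3 (0x33): reg=0x48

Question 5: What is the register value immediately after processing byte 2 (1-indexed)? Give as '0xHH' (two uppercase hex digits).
After byte 1 (0x40): reg=0xC7
After byte 2 (0x10): reg=0x2B

Answer: 0x2B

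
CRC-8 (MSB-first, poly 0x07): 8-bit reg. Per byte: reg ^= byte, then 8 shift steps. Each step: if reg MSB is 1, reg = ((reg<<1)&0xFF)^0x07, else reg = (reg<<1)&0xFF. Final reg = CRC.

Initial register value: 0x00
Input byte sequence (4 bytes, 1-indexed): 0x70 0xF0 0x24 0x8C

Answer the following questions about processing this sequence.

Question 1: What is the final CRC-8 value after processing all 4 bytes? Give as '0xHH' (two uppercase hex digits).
Answer: 0x09

Derivation:
After byte 1 (0x70): reg=0x57
After byte 2 (0xF0): reg=0x7C
After byte 3 (0x24): reg=0x8F
After byte 4 (0x8C): reg=0x09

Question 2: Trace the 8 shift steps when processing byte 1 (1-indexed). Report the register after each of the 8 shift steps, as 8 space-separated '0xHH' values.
Answer: 0xE0 0xC7 0x89 0x15 0x2A 0x54 0xA8 0x57

Derivation:
Register before byte 1: 0x00
After XOR with byte 0x70: 0x70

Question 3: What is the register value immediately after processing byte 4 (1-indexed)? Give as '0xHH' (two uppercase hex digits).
After byte 1 (0x70): reg=0x57
After byte 2 (0xF0): reg=0x7C
After byte 3 (0x24): reg=0x8F
After byte 4 (0x8C): reg=0x09

Answer: 0x09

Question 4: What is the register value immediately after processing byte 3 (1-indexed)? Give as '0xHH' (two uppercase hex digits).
Answer: 0x8F

Derivation:
After byte 1 (0x70): reg=0x57
After byte 2 (0xF0): reg=0x7C
After byte 3 (0x24): reg=0x8F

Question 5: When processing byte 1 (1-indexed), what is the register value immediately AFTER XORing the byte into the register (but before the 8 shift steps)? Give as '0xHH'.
Register before byte 1: 0x00
Byte 1: 0x70
0x00 XOR 0x70 = 0x70

Answer: 0x70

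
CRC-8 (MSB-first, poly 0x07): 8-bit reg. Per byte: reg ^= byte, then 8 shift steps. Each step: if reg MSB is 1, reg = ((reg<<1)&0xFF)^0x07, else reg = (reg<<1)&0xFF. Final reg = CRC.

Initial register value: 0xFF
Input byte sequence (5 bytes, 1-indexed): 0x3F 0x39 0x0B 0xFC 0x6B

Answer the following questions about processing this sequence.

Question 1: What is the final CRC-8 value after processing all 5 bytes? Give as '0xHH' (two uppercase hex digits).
Answer: 0x42

Derivation:
After byte 1 (0x3F): reg=0x4E
After byte 2 (0x39): reg=0x42
After byte 3 (0x0B): reg=0xF8
After byte 4 (0xFC): reg=0x1C
After byte 5 (0x6B): reg=0x42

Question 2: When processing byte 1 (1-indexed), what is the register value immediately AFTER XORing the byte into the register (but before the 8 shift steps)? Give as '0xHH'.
Answer: 0xC0

Derivation:
Register before byte 1: 0xFF
Byte 1: 0x3F
0xFF XOR 0x3F = 0xC0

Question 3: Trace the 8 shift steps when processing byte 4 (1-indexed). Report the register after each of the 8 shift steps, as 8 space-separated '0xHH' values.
After byte 1 (0x3F): reg=0x4E
After byte 2 (0x39): reg=0x42
After byte 3 (0x0B): reg=0xF8
Register before byte 4: 0xF8
After XOR with byte 0xFC: 0x04

Answer: 0x08 0x10 0x20 0x40 0x80 0x07 0x0E 0x1C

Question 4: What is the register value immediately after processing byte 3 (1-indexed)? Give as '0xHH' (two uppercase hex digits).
Answer: 0xF8

Derivation:
After byte 1 (0x3F): reg=0x4E
After byte 2 (0x39): reg=0x42
After byte 3 (0x0B): reg=0xF8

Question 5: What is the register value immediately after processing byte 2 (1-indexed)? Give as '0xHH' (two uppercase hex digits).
After byte 1 (0x3F): reg=0x4E
After byte 2 (0x39): reg=0x42

Answer: 0x42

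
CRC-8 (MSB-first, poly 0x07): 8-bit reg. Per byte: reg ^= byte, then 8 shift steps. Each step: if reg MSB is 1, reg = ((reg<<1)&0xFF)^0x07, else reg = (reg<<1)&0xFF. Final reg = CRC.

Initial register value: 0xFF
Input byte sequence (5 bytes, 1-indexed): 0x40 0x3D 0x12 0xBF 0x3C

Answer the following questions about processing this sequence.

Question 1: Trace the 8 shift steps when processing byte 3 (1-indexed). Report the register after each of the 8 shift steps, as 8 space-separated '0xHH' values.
After byte 1 (0x40): reg=0x34
After byte 2 (0x3D): reg=0x3F
Register before byte 3: 0x3F
After XOR with byte 0x12: 0x2D

Answer: 0x5A 0xB4 0x6F 0xDE 0xBB 0x71 0xE2 0xC3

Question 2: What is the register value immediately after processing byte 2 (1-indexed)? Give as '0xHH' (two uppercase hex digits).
After byte 1 (0x40): reg=0x34
After byte 2 (0x3D): reg=0x3F

Answer: 0x3F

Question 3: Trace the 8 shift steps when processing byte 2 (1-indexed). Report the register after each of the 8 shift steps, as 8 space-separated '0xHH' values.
After byte 1 (0x40): reg=0x34
Register before byte 2: 0x34
After XOR with byte 0x3D: 0x09

Answer: 0x12 0x24 0x48 0x90 0x27 0x4E 0x9C 0x3F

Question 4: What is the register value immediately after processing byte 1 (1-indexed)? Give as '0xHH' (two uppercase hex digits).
After byte 1 (0x40): reg=0x34

Answer: 0x34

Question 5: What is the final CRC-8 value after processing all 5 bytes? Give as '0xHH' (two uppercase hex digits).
Answer: 0xEA

Derivation:
After byte 1 (0x40): reg=0x34
After byte 2 (0x3D): reg=0x3F
After byte 3 (0x12): reg=0xC3
After byte 4 (0xBF): reg=0x73
After byte 5 (0x3C): reg=0xEA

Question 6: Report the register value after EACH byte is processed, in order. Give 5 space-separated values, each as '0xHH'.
0x34 0x3F 0xC3 0x73 0xEA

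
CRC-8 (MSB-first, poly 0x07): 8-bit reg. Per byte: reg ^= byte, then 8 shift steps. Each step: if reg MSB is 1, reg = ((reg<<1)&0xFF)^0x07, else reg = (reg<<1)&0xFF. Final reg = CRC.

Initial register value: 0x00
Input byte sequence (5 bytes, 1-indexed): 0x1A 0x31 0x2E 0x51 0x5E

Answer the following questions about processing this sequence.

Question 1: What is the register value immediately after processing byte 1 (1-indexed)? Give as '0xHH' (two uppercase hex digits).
Answer: 0x46

Derivation:
After byte 1 (0x1A): reg=0x46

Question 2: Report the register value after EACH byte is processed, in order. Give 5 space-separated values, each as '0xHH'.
0x46 0x42 0x03 0xB9 0xBB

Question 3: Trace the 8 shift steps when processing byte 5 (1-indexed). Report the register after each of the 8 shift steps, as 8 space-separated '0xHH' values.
After byte 1 (0x1A): reg=0x46
After byte 2 (0x31): reg=0x42
After byte 3 (0x2E): reg=0x03
After byte 4 (0x51): reg=0xB9
Register before byte 5: 0xB9
After XOR with byte 0x5E: 0xE7

Answer: 0xC9 0x95 0x2D 0x5A 0xB4 0x6F 0xDE 0xBB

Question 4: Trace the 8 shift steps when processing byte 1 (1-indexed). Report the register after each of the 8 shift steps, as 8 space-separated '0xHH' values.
Answer: 0x34 0x68 0xD0 0xA7 0x49 0x92 0x23 0x46

Derivation:
Register before byte 1: 0x00
After XOR with byte 0x1A: 0x1A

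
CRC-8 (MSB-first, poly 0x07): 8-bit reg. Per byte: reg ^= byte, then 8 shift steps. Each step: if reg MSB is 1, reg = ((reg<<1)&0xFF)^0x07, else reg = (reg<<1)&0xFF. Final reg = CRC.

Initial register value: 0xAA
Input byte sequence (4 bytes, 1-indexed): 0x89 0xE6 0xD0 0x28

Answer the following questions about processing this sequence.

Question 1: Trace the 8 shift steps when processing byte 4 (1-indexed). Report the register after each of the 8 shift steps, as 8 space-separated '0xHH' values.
After byte 1 (0x89): reg=0xE9
After byte 2 (0xE6): reg=0x2D
After byte 3 (0xD0): reg=0xFD
Register before byte 4: 0xFD
After XOR with byte 0x28: 0xD5

Answer: 0xAD 0x5D 0xBA 0x73 0xE6 0xCB 0x91 0x25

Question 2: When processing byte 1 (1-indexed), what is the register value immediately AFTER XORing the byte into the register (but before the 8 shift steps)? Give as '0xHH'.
Answer: 0x23

Derivation:
Register before byte 1: 0xAA
Byte 1: 0x89
0xAA XOR 0x89 = 0x23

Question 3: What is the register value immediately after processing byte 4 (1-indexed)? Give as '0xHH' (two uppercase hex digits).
After byte 1 (0x89): reg=0xE9
After byte 2 (0xE6): reg=0x2D
After byte 3 (0xD0): reg=0xFD
After byte 4 (0x28): reg=0x25

Answer: 0x25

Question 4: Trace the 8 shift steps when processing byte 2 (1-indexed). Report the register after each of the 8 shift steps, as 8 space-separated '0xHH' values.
Answer: 0x1E 0x3C 0x78 0xF0 0xE7 0xC9 0x95 0x2D

Derivation:
After byte 1 (0x89): reg=0xE9
Register before byte 2: 0xE9
After XOR with byte 0xE6: 0x0F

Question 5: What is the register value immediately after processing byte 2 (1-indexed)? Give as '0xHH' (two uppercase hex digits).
After byte 1 (0x89): reg=0xE9
After byte 2 (0xE6): reg=0x2D

Answer: 0x2D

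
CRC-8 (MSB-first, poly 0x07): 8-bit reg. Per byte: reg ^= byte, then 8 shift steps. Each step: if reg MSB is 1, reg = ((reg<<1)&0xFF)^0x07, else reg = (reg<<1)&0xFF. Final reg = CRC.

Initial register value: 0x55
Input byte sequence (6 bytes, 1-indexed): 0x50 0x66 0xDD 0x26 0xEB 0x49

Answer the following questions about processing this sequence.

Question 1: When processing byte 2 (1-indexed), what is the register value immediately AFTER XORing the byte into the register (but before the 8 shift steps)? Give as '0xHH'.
Answer: 0x7D

Derivation:
Register before byte 2: 0x1B
Byte 2: 0x66
0x1B XOR 0x66 = 0x7D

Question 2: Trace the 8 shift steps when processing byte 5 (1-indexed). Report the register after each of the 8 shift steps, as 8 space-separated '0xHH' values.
Answer: 0x7F 0xFE 0xFB 0xF1 0xE5 0xCD 0x9D 0x3D

Derivation:
After byte 1 (0x50): reg=0x1B
After byte 2 (0x66): reg=0x74
After byte 3 (0xDD): reg=0x56
After byte 4 (0x26): reg=0x57
Register before byte 5: 0x57
After XOR with byte 0xEB: 0xBC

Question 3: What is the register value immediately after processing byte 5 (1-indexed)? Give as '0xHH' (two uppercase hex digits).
Answer: 0x3D

Derivation:
After byte 1 (0x50): reg=0x1B
After byte 2 (0x66): reg=0x74
After byte 3 (0xDD): reg=0x56
After byte 4 (0x26): reg=0x57
After byte 5 (0xEB): reg=0x3D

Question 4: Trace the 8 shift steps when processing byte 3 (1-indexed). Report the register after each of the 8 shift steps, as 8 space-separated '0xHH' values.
After byte 1 (0x50): reg=0x1B
After byte 2 (0x66): reg=0x74
Register before byte 3: 0x74
After XOR with byte 0xDD: 0xA9

Answer: 0x55 0xAA 0x53 0xA6 0x4B 0x96 0x2B 0x56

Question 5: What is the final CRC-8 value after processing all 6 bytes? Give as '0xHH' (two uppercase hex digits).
Answer: 0x4B

Derivation:
After byte 1 (0x50): reg=0x1B
After byte 2 (0x66): reg=0x74
After byte 3 (0xDD): reg=0x56
After byte 4 (0x26): reg=0x57
After byte 5 (0xEB): reg=0x3D
After byte 6 (0x49): reg=0x4B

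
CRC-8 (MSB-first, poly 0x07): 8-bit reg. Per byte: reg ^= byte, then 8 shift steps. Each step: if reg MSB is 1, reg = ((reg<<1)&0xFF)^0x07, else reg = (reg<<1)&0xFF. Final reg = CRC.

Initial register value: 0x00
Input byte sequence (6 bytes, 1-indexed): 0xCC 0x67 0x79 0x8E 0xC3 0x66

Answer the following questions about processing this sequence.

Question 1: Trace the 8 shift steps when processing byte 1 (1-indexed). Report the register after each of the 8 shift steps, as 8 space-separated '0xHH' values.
Register before byte 1: 0x00
After XOR with byte 0xCC: 0xCC

Answer: 0x9F 0x39 0x72 0xE4 0xCF 0x99 0x35 0x6A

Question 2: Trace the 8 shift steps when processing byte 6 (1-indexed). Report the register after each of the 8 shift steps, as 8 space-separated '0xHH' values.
Answer: 0xC3 0x81 0x05 0x0A 0x14 0x28 0x50 0xA0

Derivation:
After byte 1 (0xCC): reg=0x6A
After byte 2 (0x67): reg=0x23
After byte 3 (0x79): reg=0x81
After byte 4 (0x8E): reg=0x2D
After byte 5 (0xC3): reg=0x84
Register before byte 6: 0x84
After XOR with byte 0x66: 0xE2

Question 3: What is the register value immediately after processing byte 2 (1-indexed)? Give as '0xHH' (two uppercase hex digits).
After byte 1 (0xCC): reg=0x6A
After byte 2 (0x67): reg=0x23

Answer: 0x23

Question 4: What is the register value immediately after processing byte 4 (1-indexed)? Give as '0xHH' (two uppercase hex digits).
Answer: 0x2D

Derivation:
After byte 1 (0xCC): reg=0x6A
After byte 2 (0x67): reg=0x23
After byte 3 (0x79): reg=0x81
After byte 4 (0x8E): reg=0x2D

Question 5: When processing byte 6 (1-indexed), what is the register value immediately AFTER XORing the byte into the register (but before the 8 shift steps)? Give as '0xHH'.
Register before byte 6: 0x84
Byte 6: 0x66
0x84 XOR 0x66 = 0xE2

Answer: 0xE2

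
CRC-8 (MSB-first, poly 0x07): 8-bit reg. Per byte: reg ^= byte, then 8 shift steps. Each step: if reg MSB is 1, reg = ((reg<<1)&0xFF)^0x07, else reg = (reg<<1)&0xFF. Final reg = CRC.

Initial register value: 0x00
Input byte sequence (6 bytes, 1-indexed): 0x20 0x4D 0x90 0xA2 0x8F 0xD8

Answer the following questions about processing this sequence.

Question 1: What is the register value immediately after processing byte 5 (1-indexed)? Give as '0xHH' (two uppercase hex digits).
After byte 1 (0x20): reg=0xE0
After byte 2 (0x4D): reg=0x4A
After byte 3 (0x90): reg=0x08
After byte 4 (0xA2): reg=0x5F
After byte 5 (0x8F): reg=0x3E

Answer: 0x3E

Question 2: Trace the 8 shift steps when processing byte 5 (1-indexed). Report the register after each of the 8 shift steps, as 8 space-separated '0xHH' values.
Answer: 0xA7 0x49 0x92 0x23 0x46 0x8C 0x1F 0x3E

Derivation:
After byte 1 (0x20): reg=0xE0
After byte 2 (0x4D): reg=0x4A
After byte 3 (0x90): reg=0x08
After byte 4 (0xA2): reg=0x5F
Register before byte 5: 0x5F
After XOR with byte 0x8F: 0xD0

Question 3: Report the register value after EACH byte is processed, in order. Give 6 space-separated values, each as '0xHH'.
0xE0 0x4A 0x08 0x5F 0x3E 0xBC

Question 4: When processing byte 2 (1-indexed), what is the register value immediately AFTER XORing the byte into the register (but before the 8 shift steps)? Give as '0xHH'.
Answer: 0xAD

Derivation:
Register before byte 2: 0xE0
Byte 2: 0x4D
0xE0 XOR 0x4D = 0xAD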